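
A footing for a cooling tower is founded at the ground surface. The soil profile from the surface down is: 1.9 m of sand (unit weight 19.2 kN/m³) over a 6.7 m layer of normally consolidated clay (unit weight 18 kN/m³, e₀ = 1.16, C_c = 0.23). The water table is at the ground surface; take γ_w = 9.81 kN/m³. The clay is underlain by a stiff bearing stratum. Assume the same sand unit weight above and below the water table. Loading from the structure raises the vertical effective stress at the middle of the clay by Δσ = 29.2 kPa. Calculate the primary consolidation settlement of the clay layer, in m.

Mid-depth of clay below the ground surface: z = 1.9 + 6.7/2 = 5.25 m.
Total vertical stress at mid-clay: σ_v = 19.2×1.9 + 18×3.35 = 96.78 kPa.
Pore pressure: u = 9.81×(5.25 − 0) = 51.503 kPa.
Initial effective stress: σ'_0 = σ_v − u = 96.78 − 51.503 = 45.277 kPa.
Final effective stress: σ'_f = σ'_0 + Δσ = 45.277 + 29.2 = 74.477 kPa.
Normally consolidated clay, so the full stress increment lies on the virgin compression line:
S_c = C_c·H/(1+e₀)·log₁₀(σ'_f/σ'_0) = 0.23×6.7/(1+1.16)×log₁₀(74.477/45.277)
    = 0.71343 × 0.21614 = 0.1542 m

S_c ≈ 0.154 m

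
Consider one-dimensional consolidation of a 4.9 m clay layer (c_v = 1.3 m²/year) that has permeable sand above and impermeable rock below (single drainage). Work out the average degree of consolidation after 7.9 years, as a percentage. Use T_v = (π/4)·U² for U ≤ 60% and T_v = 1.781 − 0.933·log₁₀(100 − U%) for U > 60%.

U ≈ 71.8 %

Drainage path length: H_d = H = 4.9 m (single drainage).
T_v = c_v·t/H_d² = 1.3×7.9/4.9² = 0.42774.
T_v = 0.42774 corresponds to the U > 60% branch:
U = 1 − 10^((1.781 − T_v)/0.933)/100 = 0.7179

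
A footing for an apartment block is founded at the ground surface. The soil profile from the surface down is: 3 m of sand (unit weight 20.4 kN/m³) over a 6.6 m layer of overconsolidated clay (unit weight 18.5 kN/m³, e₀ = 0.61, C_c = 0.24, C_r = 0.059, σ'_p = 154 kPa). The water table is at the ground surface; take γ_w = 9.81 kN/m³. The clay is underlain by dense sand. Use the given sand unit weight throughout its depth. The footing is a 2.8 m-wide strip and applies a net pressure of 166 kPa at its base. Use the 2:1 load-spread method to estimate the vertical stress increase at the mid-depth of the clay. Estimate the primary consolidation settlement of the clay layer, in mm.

S_c ≈ 64.3 mm

Mid-depth of clay below the ground surface: z = 3 + 6.6/2 = 6.3 m.
Total vertical stress at mid-clay: σ_v = 20.4×3 + 18.5×3.3 = 122.25 kPa.
Pore pressure: u = 9.81×(6.3 − 0) = 61.803 kPa.
Initial effective stress: σ'_0 = σ_v − u = 122.25 − 61.803 = 60.447 kPa.
Stress increase at mid-clay by the 2:1 spreading method:
Δσ = qB/(B+z) = 166×2.8/(2.8+6.3) = 51.077 kPa
Final effective stress: σ'_f = 60.447 + 51.077 = 111.52 kPa.
σ'_f = 111.52 ≤ σ'_p = 154 kPa, so the clay remains overconsolidated and only the recompression index applies:
S_c = C_r·H/(1+e₀)·log₁₀(σ'_f/σ'_0) = 0.059×6.6/1.61×log₁₀(111.52/60.447)
    = 0.24186 × 0.26598 = 0.06433 m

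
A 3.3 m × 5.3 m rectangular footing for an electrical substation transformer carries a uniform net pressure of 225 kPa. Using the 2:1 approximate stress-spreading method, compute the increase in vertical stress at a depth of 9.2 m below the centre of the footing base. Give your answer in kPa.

Δσ_z ≈ 21.7 kPa

By the 2:1 method the load spreads at 1 horizontal : 2 vertical, so at depth z the loaded area has grown by z in each plan dimension:
Δσ = qBL/((B+z)(L+z)) = 225×3.3×5.3/((3.3+9.2)(5.3+9.2)) = 21.712 kPa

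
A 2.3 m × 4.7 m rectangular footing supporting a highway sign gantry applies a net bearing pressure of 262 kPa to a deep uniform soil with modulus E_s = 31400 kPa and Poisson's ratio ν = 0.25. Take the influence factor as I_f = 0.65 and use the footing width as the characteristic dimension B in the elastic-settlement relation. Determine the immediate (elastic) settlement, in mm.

Immediate (elastic) settlement: S_e = q·B·(1−ν²)/E_s · I_f.
S_e = 262 × 2.3 × (1 − 0.25²) / 31400 × 0.65
    = 262 × 2.3 × 0.9375 / 31400 × 0.65
    = 0.01169 m = 11.69 mm

S_e ≈ 11.7 mm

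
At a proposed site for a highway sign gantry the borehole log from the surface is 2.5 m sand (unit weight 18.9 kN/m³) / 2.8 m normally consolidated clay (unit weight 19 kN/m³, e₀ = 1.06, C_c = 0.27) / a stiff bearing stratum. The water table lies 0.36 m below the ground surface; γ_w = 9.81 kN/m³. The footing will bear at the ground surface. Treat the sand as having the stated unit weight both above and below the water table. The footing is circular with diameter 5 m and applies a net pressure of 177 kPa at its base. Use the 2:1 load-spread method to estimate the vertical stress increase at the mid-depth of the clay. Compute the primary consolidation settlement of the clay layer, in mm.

Mid-depth of clay below the ground surface: z = 2.5 + 2.8/2 = 3.9 m.
Total vertical stress at mid-clay: σ_v = 18.9×2.5 + 19×1.4 = 73.85 kPa.
Pore pressure: u = 9.81×(3.9 − 0.36) = 34.727 kPa.
Initial effective stress: σ'_0 = σ_v − u = 73.85 − 34.727 = 39.123 kPa.
Stress increase at mid-clay by the 2:1 spreading method:
Δσ ≈ qD²/(D+z)² = 177×5²/(5+3.9)² = 55.864 kPa
Final effective stress: σ'_f = σ'_0 + Δσ = 39.123 + 55.864 = 94.987 kPa.
Normally consolidated clay, so the full stress increment lies on the virgin compression line:
S_c = C_c·H/(1+e₀)·log₁₀(σ'_f/σ'_0) = 0.27×2.8/(1+1.06)×log₁₀(94.987/39.123)
    = 0.36699 × 0.38523 = 0.1414 m

S_c ≈ 141 mm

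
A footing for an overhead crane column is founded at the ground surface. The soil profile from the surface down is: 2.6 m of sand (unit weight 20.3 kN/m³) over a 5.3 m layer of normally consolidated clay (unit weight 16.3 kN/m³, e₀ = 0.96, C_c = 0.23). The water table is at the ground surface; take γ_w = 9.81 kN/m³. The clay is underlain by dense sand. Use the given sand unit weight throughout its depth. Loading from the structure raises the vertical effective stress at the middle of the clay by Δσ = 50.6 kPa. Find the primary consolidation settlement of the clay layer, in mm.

S_c ≈ 205 mm

Mid-depth of clay below the ground surface: z = 2.6 + 5.3/2 = 5.25 m.
Total vertical stress at mid-clay: σ_v = 20.3×2.6 + 16.3×2.65 = 95.975 kPa.
Pore pressure: u = 9.81×(5.25 − 0) = 51.503 kPa.
Initial effective stress: σ'_0 = σ_v − u = 95.975 − 51.503 = 44.472 kPa.
Final effective stress: σ'_f = σ'_0 + Δσ = 44.472 + 50.6 = 95.072 kPa.
Normally consolidated clay, so the full stress increment lies on the virgin compression line:
S_c = C_c·H/(1+e₀)·log₁₀(σ'_f/σ'_0) = 0.23×5.3/(1+0.96)×log₁₀(95.072/44.472)
    = 0.62194 × 0.32997 = 0.2052 m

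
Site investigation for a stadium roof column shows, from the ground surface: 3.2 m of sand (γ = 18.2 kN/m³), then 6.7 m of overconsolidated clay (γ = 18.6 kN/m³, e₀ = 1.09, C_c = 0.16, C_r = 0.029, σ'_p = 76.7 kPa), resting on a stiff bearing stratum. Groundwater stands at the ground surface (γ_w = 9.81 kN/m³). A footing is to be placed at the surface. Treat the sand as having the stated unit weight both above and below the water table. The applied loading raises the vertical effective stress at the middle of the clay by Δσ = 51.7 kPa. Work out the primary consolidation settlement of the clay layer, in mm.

S_c ≈ 88.7 mm

Mid-depth of clay below the ground surface: z = 3.2 + 6.7/2 = 6.55 m.
Total vertical stress at mid-clay: σ_v = 18.2×3.2 + 18.6×3.35 = 120.55 kPa.
Pore pressure: u = 9.81×(6.55 − 0) = 64.255 kPa.
Initial effective stress: σ'_0 = σ_v − u = 120.55 − 64.255 = 56.295 kPa.
Final effective stress: σ'_f = 56.295 + 51.7 = 108 kPa.
σ'_f = 108 > σ'_p = 76.7 kPa, so the stress path crosses the preconsolidation pressure — recompression up to σ'_p, then virgin compression beyond:
S_c = H/(1+e₀)·[C_r·log₁₀(σ'_p/σ'_0) + C_c·log₁₀(σ'_f/σ'_p)]
    = 6.7/2.09 × [0.029×log₁₀(76.7/56.295) + 0.16×log₁₀(108/76.7)]
    = 3.2057 × [0.0038954 + 0.023781] = 0.08872 m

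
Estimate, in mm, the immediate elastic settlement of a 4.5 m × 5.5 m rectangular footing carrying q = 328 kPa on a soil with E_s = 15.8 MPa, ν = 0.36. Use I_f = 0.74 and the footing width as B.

S_e ≈ 60.2 mm

Immediate (elastic) settlement: S_e = q·B·(1−ν²)/E_s · I_f.
E_s = 15.8 MPa = 15800 kPa.
S_e = 328 × 4.5 × (1 − 0.36²) / 15800 × 0.74
    = 328 × 4.5 × 0.8704 / 15800 × 0.74
    = 0.06017 m = 60.17 mm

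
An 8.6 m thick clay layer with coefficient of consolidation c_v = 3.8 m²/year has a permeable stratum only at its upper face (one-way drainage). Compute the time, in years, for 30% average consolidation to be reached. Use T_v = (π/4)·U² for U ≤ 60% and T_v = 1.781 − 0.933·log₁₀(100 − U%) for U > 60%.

t ≈ 1.38 years

Drainage path length: H_d = H = 8.6 m (single drainage).
U ≤ 60%: T_v = (π/4)·U² = (π/4)×0.3² = 0.070686.
t = T_v·H_d²/c_v = 0.070686×8.6²/3.8 = 1.376 years.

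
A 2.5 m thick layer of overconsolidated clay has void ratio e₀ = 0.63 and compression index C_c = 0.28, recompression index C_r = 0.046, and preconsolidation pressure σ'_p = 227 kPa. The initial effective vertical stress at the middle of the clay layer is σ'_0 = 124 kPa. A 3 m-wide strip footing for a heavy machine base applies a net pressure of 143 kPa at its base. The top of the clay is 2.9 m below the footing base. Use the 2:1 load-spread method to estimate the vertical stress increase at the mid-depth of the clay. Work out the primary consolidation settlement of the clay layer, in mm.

Mid-depth of clay below the footing base: z = 2.9 + 2.5/2 = 4.15 m.
Stress increase at mid-clay by the 2:1 spreading method:
Δσ = qB/(B+z) = 143×3/(3+4.15) = 60 kPa
Final effective stress: σ'_f = 124 + 60 = 184 kPa.
σ'_f = 184 ≤ σ'_p = 227 kPa, so the clay remains overconsolidated and only the recompression index applies:
S_c = C_r·H/(1+e₀)·log₁₀(σ'_f/σ'_0) = 0.046×2.5/1.63×log₁₀(184/124)
    = 0.07055 × 0.1714 = 0.01209 m

S_c ≈ 12.1 mm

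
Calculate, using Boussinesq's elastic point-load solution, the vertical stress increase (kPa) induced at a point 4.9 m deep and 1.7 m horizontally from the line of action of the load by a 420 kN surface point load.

Boussinesq vertical stress below a point load on an elastic half-space:
Δσ_z = 3P/(2πz²) · [1 + (r/z)²]^(−5/2)
r/z = 1.7/4.9 = 0.34694; [1+(r/z)²]^(−5/2) = 0.75266.
Δσ_z = 3×420/(2π×4.9²) × 0.75266 = 8.3522 × 0.75266 = 6.286 kPa

Δσ_z ≈ 6.29 kPa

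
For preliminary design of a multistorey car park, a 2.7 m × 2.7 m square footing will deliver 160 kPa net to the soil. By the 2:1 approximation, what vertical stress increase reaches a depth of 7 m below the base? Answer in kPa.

Δσ_z ≈ 12.4 kPa

By the 2:1 method the load spreads at 1 horizontal : 2 vertical, so at depth z the loaded area has grown by z in each plan dimension:
Δσ = qBL/((B+z)(L+z)) = 160×2.7×2.7/((2.7+7)(2.7+7)) = 12.397 kPa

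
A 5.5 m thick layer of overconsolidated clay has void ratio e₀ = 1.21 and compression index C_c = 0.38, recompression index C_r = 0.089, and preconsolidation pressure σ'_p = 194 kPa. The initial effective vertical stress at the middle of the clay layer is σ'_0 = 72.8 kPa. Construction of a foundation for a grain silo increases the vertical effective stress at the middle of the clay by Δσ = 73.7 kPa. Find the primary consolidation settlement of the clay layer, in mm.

S_c ≈ 67.3 mm

Final effective stress: σ'_f = 72.8 + 73.7 = 146.5 kPa.
σ'_f = 146.5 ≤ σ'_p = 194 kPa, so the clay remains overconsolidated and only the recompression index applies:
S_c = C_r·H/(1+e₀)·log₁₀(σ'_f/σ'_0) = 0.089×5.5/2.21×log₁₀(146.5/72.8)
    = 0.22149 × 0.30371 = 0.06727 m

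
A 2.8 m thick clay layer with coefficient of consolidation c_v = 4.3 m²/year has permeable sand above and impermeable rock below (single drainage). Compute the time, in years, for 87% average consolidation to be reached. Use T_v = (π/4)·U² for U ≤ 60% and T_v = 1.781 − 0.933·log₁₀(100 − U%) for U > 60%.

t ≈ 1.35 years

Drainage path length: H_d = H = 2.8 m (single drainage).
U > 60%: T_v = 1.781 − 0.933·log₁₀(100 − 87) = 0.74169.
t = T_v·H_d²/c_v = 0.74169×2.8²/4.3 = 1.352 years.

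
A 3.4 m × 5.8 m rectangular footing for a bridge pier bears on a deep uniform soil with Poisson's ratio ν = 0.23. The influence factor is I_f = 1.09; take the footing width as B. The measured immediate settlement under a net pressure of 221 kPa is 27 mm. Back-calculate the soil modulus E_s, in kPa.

E_s ≈ 28700 kPa

S_e = q·B·(1−ν²)/E_s · I_f  ⇒  E_s = q·B·(1−ν²)·I_f / S_e.
E_s = 221 × 3.4 × 0.9471 × 1.09 / 0.027 = 28730 kPa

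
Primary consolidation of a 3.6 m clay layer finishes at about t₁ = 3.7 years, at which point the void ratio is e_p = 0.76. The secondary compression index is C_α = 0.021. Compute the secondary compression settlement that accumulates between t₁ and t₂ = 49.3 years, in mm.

S_s ≈ 48.3 mm

Secondary compression: S_s = C_α·H/(1+e_p)·log₁₀(t₂/t₁)
S_s = 0.021×3.6/(1+0.76)×log₁₀(49.3/3.7)
    = 0.04295 × 1.125 = 0.04831 m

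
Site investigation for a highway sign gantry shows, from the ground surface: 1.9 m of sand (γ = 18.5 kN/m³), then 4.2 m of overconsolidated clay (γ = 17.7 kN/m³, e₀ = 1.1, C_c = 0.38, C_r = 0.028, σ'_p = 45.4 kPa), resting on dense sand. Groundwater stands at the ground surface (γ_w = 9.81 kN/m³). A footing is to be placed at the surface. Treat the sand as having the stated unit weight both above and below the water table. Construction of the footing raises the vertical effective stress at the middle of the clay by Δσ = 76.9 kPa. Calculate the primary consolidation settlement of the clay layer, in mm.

Mid-depth of clay below the ground surface: z = 1.9 + 4.2/2 = 4 m.
Total vertical stress at mid-clay: σ_v = 18.5×1.9 + 17.7×2.1 = 72.32 kPa.
Pore pressure: u = 9.81×(4 − 0) = 39.24 kPa.
Initial effective stress: σ'_0 = σ_v − u = 72.32 − 39.24 = 33.08 kPa.
Final effective stress: σ'_f = 33.08 + 76.9 = 109.98 kPa.
σ'_f = 109.98 > σ'_p = 45.4 kPa, so the stress path crosses the preconsolidation pressure — recompression up to σ'_p, then virgin compression beyond:
S_c = H/(1+e₀)·[C_r·log₁₀(σ'_p/σ'_0) + C_c·log₁₀(σ'_f/σ'_p)]
    = 4.2/2.1 × [0.028×log₁₀(45.4/33.08) + 0.38×log₁₀(109.98/45.4)]
    = 2 × [0.0038497 + 0.14602] = 0.2997 m

S_c ≈ 300 mm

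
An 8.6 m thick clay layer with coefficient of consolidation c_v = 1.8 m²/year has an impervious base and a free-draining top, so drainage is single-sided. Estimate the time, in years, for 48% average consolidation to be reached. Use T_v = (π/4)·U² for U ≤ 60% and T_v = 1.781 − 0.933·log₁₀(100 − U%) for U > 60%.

t ≈ 7.44 years

Drainage path length: H_d = H = 8.6 m (single drainage).
U ≤ 60%: T_v = (π/4)·U² = (π/4)×0.48² = 0.18096.
t = T_v·H_d²/c_v = 0.18096×8.6²/1.8 = 7.435 years.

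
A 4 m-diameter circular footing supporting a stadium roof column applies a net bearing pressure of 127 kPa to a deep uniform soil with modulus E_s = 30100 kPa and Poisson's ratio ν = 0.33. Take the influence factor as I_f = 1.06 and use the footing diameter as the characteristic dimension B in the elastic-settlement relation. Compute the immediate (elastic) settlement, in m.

S_e ≈ 0.0159 m

Immediate (elastic) settlement: S_e = q·B·(1−ν²)/E_s · I_f.
S_e = 127 × 4 × (1 − 0.33²) / 30100 × 1.06
    = 127 × 4 × 0.8911 / 30100 × 1.06
    = 0.01594 m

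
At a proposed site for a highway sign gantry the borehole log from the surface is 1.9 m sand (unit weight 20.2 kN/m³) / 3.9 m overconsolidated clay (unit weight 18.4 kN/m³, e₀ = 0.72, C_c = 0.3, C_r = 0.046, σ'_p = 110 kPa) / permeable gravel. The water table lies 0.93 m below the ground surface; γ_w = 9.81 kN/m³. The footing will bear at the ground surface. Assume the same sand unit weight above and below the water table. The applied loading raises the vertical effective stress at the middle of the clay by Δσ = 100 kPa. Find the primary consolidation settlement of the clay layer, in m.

S_c ≈ 0.123 m

Mid-depth of clay below the ground surface: z = 1.9 + 3.9/2 = 3.85 m.
Total vertical stress at mid-clay: σ_v = 20.2×1.9 + 18.4×1.95 = 74.26 kPa.
Pore pressure: u = 9.81×(3.85 − 0.93) = 28.645 kPa.
Initial effective stress: σ'_0 = σ_v − u = 74.26 − 28.645 = 45.615 kPa.
Final effective stress: σ'_f = 45.615 + 100 = 145.62 kPa.
σ'_f = 145.62 > σ'_p = 110 kPa, so the stress path crosses the preconsolidation pressure — recompression up to σ'_p, then virgin compression beyond:
S_c = H/(1+e₀)·[C_r·log₁₀(σ'_p/σ'_0) + C_c·log₁₀(σ'_f/σ'_p)]
    = 3.9/1.72 × [0.046×log₁₀(110/45.615) + 0.3×log₁₀(145.62/110)]
    = 2.2674 × [0.017585 + 0.036549] = 0.1227 m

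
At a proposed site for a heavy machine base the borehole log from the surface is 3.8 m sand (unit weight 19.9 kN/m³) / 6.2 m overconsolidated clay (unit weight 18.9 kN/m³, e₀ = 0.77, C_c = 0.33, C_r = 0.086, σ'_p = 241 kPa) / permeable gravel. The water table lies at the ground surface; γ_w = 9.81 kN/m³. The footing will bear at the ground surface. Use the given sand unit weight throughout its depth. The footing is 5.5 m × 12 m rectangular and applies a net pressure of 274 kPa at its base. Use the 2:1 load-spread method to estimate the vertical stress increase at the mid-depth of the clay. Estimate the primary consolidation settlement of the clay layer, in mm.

S_c ≈ 101 mm

Mid-depth of clay below the ground surface: z = 3.8 + 6.2/2 = 6.9 m.
Total vertical stress at mid-clay: σ_v = 19.9×3.8 + 18.9×3.1 = 134.21 kPa.
Pore pressure: u = 9.81×(6.9 − 0) = 67.689 kPa.
Initial effective stress: σ'_0 = σ_v − u = 134.21 − 67.689 = 66.521 kPa.
Stress increase at mid-clay by the 2:1 spreading method:
Δσ = qBL/((B+z)(L+z)) = 274×5.5×12/((5.5+6.9)(12+6.9)) = 77.163 kPa
Final effective stress: σ'_f = 66.521 + 77.163 = 143.68 kPa.
σ'_f = 143.68 ≤ σ'_p = 241 kPa, so the clay remains overconsolidated and only the recompression index applies:
S_c = C_r·H/(1+e₀)·log₁₀(σ'_f/σ'_0) = 0.086×6.2/1.77×log₁₀(143.68/66.521)
    = 0.30124 × 0.33444 = 0.1007 m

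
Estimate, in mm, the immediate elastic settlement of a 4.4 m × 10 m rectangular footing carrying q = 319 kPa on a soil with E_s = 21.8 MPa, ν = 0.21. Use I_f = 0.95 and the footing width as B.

S_e ≈ 58.5 mm

Immediate (elastic) settlement: S_e = q·B·(1−ν²)/E_s · I_f.
E_s = 21.8 MPa = 21800 kPa.
S_e = 319 × 4.4 × (1 − 0.21²) / 21800 × 0.95
    = 319 × 4.4 × 0.9559 / 21800 × 0.95
    = 0.05847 m = 58.47 mm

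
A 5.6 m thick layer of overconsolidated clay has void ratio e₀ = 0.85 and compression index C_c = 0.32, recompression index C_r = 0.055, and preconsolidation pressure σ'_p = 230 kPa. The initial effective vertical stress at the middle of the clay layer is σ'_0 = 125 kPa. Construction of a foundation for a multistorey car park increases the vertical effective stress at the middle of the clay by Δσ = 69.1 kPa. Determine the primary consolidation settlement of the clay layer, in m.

S_c ≈ 0.0318 m

Final effective stress: σ'_f = 125 + 69.1 = 194.1 kPa.
σ'_f = 194.1 ≤ σ'_p = 230 kPa, so the clay remains overconsolidated and only the recompression index applies:
S_c = C_r·H/(1+e₀)·log₁₀(σ'_f/σ'_0) = 0.055×5.6/1.85×log₁₀(194.1/125)
    = 0.16649 × 0.19112 = 0.03182 m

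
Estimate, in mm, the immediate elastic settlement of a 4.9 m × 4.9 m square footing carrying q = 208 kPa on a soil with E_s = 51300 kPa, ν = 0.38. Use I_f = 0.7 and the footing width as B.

S_e ≈ 11.9 mm

Immediate (elastic) settlement: S_e = q·B·(1−ν²)/E_s · I_f.
S_e = 208 × 4.9 × (1 − 0.38²) / 51300 × 0.7
    = 208 × 4.9 × 0.8556 / 51300 × 0.7
    = 0.0119 m = 11.9 mm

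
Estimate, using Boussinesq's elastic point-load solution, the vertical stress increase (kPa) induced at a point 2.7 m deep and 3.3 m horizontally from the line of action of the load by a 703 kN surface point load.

Boussinesq vertical stress below a point load on an elastic half-space:
Δσ_z = 3P/(2πz²) · [1 + (r/z)²]^(−5/2)
r/z = 3.3/2.7 = 1.2222; [1+(r/z)²]^(−5/2) = 0.10182.
Δσ_z = 3×703/(2π×2.7²) × 0.10182 = 46.044 × 0.10182 = 4.688 kPa

Δσ_z ≈ 4.69 kPa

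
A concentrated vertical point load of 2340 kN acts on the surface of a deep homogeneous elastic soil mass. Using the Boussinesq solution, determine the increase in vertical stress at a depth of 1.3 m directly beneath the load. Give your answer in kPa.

Δσ_z ≈ 661 kPa

Boussinesq vertical stress below a point load on an elastic half-space:
Δσ_z = 3P/(2πz²) · [1 + (r/z)²]^(−5/2)
r/z = 0/1.3 = 0; [1+(r/z)²]^(−5/2) = 1.
Δσ_z = 3×2340/(2π×1.3²) × 1 = 661.11 × 1 = 661.1 kPa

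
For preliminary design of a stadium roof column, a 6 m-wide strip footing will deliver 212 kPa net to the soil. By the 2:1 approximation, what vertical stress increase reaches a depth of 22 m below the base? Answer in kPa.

By the 2:1 method the load spreads at 1 horizontal : 2 vertical, so at depth z the loaded area has grown by z in each plan dimension:
Δσ = qB/(B+z) = 212×6/(6+22) = 45.429 kPa

Δσ_z ≈ 45.4 kPa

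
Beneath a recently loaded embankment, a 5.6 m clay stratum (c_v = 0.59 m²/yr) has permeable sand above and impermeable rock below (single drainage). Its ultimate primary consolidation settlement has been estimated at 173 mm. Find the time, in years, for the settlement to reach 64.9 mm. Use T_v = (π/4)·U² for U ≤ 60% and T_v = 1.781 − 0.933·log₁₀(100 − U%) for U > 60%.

t ≈ 5.87 years

Drainage path length: H_d = H = 5.6 m (single drainage).
U = S(t)/S_ult = 64.9/173 = 0.3751.
U ≤ 60%: T_v = (π/4)·U² = (π/4)×0.37514² = 0.11053.
t = T_v·H_d²/c_v = 0.11053×5.6²/0.59 = 5.875 years.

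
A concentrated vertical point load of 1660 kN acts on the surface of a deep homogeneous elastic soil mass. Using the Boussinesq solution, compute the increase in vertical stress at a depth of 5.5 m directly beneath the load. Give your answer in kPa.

Δσ_z ≈ 26.2 kPa

Boussinesq vertical stress below a point load on an elastic half-space:
Δσ_z = 3P/(2πz²) · [1 + (r/z)²]^(−5/2)
r/z = 0/5.5 = 0; [1+(r/z)²]^(−5/2) = 1.
Δσ_z = 3×1660/(2π×5.5²) × 1 = 26.201 × 1 = 26.2 kPa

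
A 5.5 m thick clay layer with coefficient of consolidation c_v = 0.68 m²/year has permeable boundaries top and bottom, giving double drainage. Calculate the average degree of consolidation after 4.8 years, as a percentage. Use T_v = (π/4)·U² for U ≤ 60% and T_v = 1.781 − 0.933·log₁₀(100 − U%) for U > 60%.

U ≈ 72.1 %

Drainage path length: H_d = H/2 = 2.75 m (double drainage).
T_v = c_v·t/H_d² = 0.68×4.8/2.75² = 0.4316.
T_v = 0.4316 corresponds to the U > 60% branch:
U = 1 − 10^((1.781 − T_v)/0.933)/100 = 0.7206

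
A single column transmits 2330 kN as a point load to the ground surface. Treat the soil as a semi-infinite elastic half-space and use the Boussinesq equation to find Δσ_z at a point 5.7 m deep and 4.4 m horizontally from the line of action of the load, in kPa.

Boussinesq vertical stress below a point load on an elastic half-space:
Δσ_z = 3P/(2πz²) · [1 + (r/z)²]^(−5/2)
r/z = 4.4/5.7 = 0.77193; [1+(r/z)²]^(−5/2) = 0.31082.
Δσ_z = 3×2330/(2π×5.7²) × 0.31082 = 34.241 × 0.31082 = 10.64 kPa

Δσ_z ≈ 10.6 kPa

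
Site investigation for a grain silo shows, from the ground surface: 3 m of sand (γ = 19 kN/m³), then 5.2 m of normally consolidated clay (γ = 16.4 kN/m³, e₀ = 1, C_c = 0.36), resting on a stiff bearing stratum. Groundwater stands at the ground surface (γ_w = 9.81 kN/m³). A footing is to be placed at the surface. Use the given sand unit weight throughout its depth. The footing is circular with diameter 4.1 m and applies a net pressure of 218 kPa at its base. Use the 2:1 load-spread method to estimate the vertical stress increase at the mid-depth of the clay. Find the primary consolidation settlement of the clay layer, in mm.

Mid-depth of clay below the ground surface: z = 3 + 5.2/2 = 5.6 m.
Total vertical stress at mid-clay: σ_v = 19×3 + 16.4×2.6 = 99.64 kPa.
Pore pressure: u = 9.81×(5.6 − 0) = 54.936 kPa.
Initial effective stress: σ'_0 = σ_v − u = 99.64 − 54.936 = 44.704 kPa.
Stress increase at mid-clay by the 2:1 spreading method:
Δσ ≈ qD²/(D+z)² = 218×4.1²/(4.1+5.6)² = 38.948 kPa
Final effective stress: σ'_f = σ'_0 + Δσ = 44.704 + 38.948 = 83.652 kPa.
Normally consolidated clay, so the full stress increment lies on the virgin compression line:
S_c = C_c·H/(1+e₀)·log₁₀(σ'_f/σ'_0) = 0.36×5.2/(1+1)×log₁₀(83.652/44.704)
    = 0.936 × 0.27213 = 0.2547 m

S_c ≈ 255 mm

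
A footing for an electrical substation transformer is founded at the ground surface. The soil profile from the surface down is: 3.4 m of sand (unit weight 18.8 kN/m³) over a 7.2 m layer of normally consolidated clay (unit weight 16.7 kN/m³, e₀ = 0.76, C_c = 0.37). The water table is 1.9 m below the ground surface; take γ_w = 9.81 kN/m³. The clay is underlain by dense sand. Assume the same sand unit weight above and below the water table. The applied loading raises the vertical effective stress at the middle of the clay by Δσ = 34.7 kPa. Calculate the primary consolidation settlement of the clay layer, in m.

S_c ≈ 0.253 m

Mid-depth of clay below the ground surface: z = 3.4 + 7.2/2 = 7 m.
Total vertical stress at mid-clay: σ_v = 18.8×3.4 + 16.7×3.6 = 124.04 kPa.
Pore pressure: u = 9.81×(7 − 1.9) = 50.031 kPa.
Initial effective stress: σ'_0 = σ_v − u = 124.04 − 50.031 = 74.009 kPa.
Final effective stress: σ'_f = σ'_0 + Δσ = 74.009 + 34.7 = 108.71 kPa.
Normally consolidated clay, so the full stress increment lies on the virgin compression line:
S_c = C_c·H/(1+e₀)·log₁₀(σ'_f/σ'_0) = 0.37×7.2/(1+0.76)×log₁₀(108.71/74.009)
    = 1.5136 × 0.16698 = 0.2527 m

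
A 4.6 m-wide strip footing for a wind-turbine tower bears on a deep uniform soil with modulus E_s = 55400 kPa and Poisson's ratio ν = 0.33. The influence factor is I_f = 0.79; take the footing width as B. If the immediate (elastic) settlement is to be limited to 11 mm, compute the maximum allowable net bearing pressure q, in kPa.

S_e = q·B·(1−ν²)/E_s · I_f  ⇒  q = S_e·E_s / (B·(1−ν²)·I_f).
q = 0.011 × 55400 / (4.6 × 0.8911 × 0.79) = 188.2 kPa

q ≈ 188 kPa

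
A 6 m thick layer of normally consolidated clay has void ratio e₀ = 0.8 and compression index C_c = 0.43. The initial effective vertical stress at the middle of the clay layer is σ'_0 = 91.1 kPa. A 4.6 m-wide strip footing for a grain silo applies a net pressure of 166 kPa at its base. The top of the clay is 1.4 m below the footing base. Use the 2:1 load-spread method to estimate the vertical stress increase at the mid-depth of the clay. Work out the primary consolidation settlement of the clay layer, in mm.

Mid-depth of clay below the footing base: z = 1.4 + 6/2 = 4.4 m.
Stress increase at mid-clay by the 2:1 spreading method:
Δσ = qB/(B+z) = 166×4.6/(4.6+4.4) = 84.844 kPa
Final effective stress: σ'_f = σ'_0 + Δσ = 91.1 + 84.844 = 175.94 kPa.
Normally consolidated clay, so the full stress increment lies on the virgin compression line:
S_c = C_c·H/(1+e₀)·log₁₀(σ'_f/σ'_0) = 0.43×6/(1+0.8)×log₁₀(175.94/91.1)
    = 1.4333 × 0.28585 = 0.4097 m

S_c ≈ 410 mm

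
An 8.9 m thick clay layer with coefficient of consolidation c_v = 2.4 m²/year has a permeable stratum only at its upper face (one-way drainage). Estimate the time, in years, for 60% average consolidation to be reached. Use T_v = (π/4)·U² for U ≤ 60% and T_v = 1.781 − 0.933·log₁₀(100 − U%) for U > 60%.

t ≈ 9.33 years

Drainage path length: H_d = H = 8.9 m (single drainage).
U ≤ 60%: T_v = (π/4)·U² = (π/4)×0.6² = 0.28274.
t = T_v·H_d²/c_v = 0.28274×8.9²/2.4 = 9.332 years.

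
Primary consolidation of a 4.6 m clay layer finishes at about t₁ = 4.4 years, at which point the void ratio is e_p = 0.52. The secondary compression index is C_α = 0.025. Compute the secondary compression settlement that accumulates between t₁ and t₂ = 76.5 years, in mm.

Secondary compression: S_s = C_α·H/(1+e_p)·log₁₀(t₂/t₁)
S_s = 0.025×4.6/(1+0.52)×log₁₀(76.5/4.4)
    = 0.07566 × 1.24 = 0.09383 m

S_s ≈ 93.8 mm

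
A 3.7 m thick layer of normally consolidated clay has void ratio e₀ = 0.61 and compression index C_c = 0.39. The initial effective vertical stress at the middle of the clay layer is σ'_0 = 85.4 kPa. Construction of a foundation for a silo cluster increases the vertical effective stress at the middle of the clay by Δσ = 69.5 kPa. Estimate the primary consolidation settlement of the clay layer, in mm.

S_c ≈ 232 mm

Final effective stress: σ'_f = σ'_0 + Δσ = 85.4 + 69.5 = 154.9 kPa.
Normally consolidated clay, so the full stress increment lies on the virgin compression line:
S_c = C_c·H/(1+e₀)·log₁₀(σ'_f/σ'_0) = 0.39×3.7/(1+0.61)×log₁₀(154.9/85.4)
    = 0.89627 × 0.25859 = 0.2318 m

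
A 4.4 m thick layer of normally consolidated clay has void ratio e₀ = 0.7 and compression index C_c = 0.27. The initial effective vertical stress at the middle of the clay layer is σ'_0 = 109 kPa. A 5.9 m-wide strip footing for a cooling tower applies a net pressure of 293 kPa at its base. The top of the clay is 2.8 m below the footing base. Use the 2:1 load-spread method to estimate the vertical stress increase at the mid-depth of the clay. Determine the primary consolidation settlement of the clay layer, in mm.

S_c ≈ 273 mm

Mid-depth of clay below the footing base: z = 2.8 + 4.4/2 = 5 m.
Stress increase at mid-clay by the 2:1 spreading method:
Δσ = qB/(B+z) = 293×5.9/(5.9+5) = 158.6 kPa
Final effective stress: σ'_f = σ'_0 + Δσ = 109 + 158.6 = 267.6 kPa.
Normally consolidated clay, so the full stress increment lies on the virgin compression line:
S_c = C_c·H/(1+e₀)·log₁₀(σ'_f/σ'_0) = 0.27×4.4/(1+0.7)×log₁₀(267.6/109)
    = 0.69882 × 0.39006 = 0.2726 m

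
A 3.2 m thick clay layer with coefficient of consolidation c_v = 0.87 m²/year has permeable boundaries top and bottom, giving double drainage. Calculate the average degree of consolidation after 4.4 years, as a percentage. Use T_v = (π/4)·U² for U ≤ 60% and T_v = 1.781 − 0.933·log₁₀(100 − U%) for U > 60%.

U ≈ 98 %

Drainage path length: H_d = H/2 = 1.6 m (double drainage).
T_v = c_v·t/H_d² = 0.87×4.4/1.6² = 1.4953.
T_v = 1.4953 corresponds to the U > 60% branch:
U = 1 − 10^((1.781 − T_v)/0.933)/100 = 0.9798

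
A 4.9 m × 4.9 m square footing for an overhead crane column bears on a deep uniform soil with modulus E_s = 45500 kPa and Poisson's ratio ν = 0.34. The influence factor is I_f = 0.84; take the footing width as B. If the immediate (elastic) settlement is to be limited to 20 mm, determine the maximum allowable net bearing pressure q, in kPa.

q ≈ 250 kPa

S_e = q·B·(1−ν²)/E_s · I_f  ⇒  q = S_e·E_s / (B·(1−ν²)·I_f).
q = 0.02 × 45500 / (4.9 × 0.8844 × 0.84) = 250 kPa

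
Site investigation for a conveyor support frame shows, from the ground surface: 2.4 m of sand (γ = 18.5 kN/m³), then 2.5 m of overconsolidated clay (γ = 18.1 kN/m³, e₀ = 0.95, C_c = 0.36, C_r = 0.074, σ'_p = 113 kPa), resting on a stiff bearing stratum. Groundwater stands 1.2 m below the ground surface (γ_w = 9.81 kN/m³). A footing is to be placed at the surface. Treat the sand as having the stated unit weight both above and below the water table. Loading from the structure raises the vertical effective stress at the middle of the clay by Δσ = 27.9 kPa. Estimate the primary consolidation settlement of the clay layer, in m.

S_c ≈ 0.0206 m

Mid-depth of clay below the ground surface: z = 2.4 + 2.5/2 = 3.65 m.
Total vertical stress at mid-clay: σ_v = 18.5×2.4 + 18.1×1.25 = 67.025 kPa.
Pore pressure: u = 9.81×(3.65 − 1.2) = 24.035 kPa.
Initial effective stress: σ'_0 = σ_v − u = 67.025 − 24.035 = 42.99 kPa.
Final effective stress: σ'_f = 42.99 + 27.9 = 70.89 kPa.
σ'_f = 70.89 ≤ σ'_p = 113 kPa, so the clay remains overconsolidated and only the recompression index applies:
S_c = C_r·H/(1+e₀)·log₁₀(σ'_f/σ'_0) = 0.074×2.5/1.95×log₁₀(70.89/42.99)
    = 0.094875 × 0.21722 = 0.02061 m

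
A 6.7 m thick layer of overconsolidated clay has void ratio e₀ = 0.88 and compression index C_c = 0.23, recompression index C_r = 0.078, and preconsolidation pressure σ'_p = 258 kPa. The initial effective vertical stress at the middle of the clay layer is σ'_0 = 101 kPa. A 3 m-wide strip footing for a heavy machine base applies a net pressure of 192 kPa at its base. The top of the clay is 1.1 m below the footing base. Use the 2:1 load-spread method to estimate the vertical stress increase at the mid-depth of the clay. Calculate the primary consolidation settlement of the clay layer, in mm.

Mid-depth of clay below the footing base: z = 1.1 + 6.7/2 = 4.45 m.
Stress increase at mid-clay by the 2:1 spreading method:
Δσ = qB/(B+z) = 192×3/(3+4.45) = 77.315 kPa
Final effective stress: σ'_f = 101 + 77.315 = 178.31 kPa.
σ'_f = 178.31 ≤ σ'_p = 258 kPa, so the clay remains overconsolidated and only the recompression index applies:
S_c = C_r·H/(1+e₀)·log₁₀(σ'_f/σ'_0) = 0.078×6.7/1.88×log₁₀(178.31/101)
    = 0.27798 × 0.24685 = 0.06862 m

S_c ≈ 68.6 mm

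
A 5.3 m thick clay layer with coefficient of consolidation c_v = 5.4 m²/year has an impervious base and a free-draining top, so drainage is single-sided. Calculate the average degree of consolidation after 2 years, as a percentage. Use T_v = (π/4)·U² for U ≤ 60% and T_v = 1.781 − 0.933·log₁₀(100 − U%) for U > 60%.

Drainage path length: H_d = H = 5.3 m (single drainage).
T_v = c_v·t/H_d² = 5.4×2/5.3² = 0.38448.
T_v = 0.38448 corresponds to the U > 60% branch:
U = 1 − 10^((1.781 − T_v)/0.933)/100 = 0.6861

U ≈ 68.6 %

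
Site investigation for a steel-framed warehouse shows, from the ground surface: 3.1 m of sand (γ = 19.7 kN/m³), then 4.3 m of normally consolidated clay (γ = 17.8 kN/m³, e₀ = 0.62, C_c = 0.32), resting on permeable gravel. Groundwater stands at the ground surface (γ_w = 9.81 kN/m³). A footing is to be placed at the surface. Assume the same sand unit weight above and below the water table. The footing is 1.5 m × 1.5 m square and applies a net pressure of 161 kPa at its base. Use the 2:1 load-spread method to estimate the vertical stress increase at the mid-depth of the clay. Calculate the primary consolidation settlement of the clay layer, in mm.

Mid-depth of clay below the ground surface: z = 3.1 + 4.3/2 = 5.25 m.
Total vertical stress at mid-clay: σ_v = 19.7×3.1 + 17.8×2.15 = 99.34 kPa.
Pore pressure: u = 9.81×(5.25 − 0) = 51.503 kPa.
Initial effective stress: σ'_0 = σ_v − u = 99.34 − 51.503 = 47.837 kPa.
Stress increase at mid-clay by the 2:1 spreading method:
Δσ = qBL/((B+z)(L+z)) = 161×1.5×1.5/((1.5+5.25)(1.5+5.25)) = 7.9506 kPa
Final effective stress: σ'_f = σ'_0 + Δσ = 47.837 + 7.9506 = 55.788 kPa.
Normally consolidated clay, so the full stress increment lies on the virgin compression line:
S_c = C_c·H/(1+e₀)·log₁₀(σ'_f/σ'_0) = 0.32×4.3/(1+0.62)×log₁₀(55.788/47.837)
    = 0.84938 × 0.066777 = 0.05672 m

S_c ≈ 56.7 mm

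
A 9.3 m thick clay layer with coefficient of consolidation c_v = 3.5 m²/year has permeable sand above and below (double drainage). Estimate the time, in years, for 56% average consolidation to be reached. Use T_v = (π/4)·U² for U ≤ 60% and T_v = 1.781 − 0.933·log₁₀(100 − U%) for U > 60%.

Drainage path length: H_d = H/2 = 4.65 m (double drainage).
U ≤ 60%: T_v = (π/4)·U² = (π/4)×0.56² = 0.2463.
t = T_v·H_d²/c_v = 0.2463×4.65²/3.5 = 1.522 years.

t ≈ 1.52 years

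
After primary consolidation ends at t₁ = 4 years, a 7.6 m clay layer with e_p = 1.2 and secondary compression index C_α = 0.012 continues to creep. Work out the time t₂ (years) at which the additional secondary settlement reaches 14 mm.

S_s = C_α·H/(1+e_p)·log₁₀(t₂/t₁) ⇒ log₁₀(t₂/t₁) = S_s·(1+e_p)/(C_α·H).
log₁₀(t₂/t₁) = 0.014 × (1+1.2) / (0.012×7.6) = 0.3377
t₂ = t₁ × 10^0.3377 = 4 × 2.176 = 8.705 years

t₂ ≈ 8.71 years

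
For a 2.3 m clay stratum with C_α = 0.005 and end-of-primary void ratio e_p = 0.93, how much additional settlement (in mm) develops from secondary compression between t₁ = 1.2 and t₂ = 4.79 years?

Secondary compression: S_s = C_α·H/(1+e_p)·log₁₀(t₂/t₁)
S_s = 0.005×2.3/(1+0.93)×log₁₀(4.79/1.2)
    = 0.005959 × 0.6012 = 0.003582 m

S_s ≈ 3.58 mm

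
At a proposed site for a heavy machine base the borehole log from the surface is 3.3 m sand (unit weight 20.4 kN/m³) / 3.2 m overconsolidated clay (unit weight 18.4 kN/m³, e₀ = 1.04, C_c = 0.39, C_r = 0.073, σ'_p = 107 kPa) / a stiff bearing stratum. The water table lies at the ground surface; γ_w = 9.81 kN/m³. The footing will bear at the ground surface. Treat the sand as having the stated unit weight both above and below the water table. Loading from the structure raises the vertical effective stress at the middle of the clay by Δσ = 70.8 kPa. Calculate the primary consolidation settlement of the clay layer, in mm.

S_c ≈ 68.5 mm

Mid-depth of clay below the ground surface: z = 3.3 + 3.2/2 = 4.9 m.
Total vertical stress at mid-clay: σ_v = 20.4×3.3 + 18.4×1.6 = 96.76 kPa.
Pore pressure: u = 9.81×(4.9 − 0) = 48.069 kPa.
Initial effective stress: σ'_0 = σ_v − u = 96.76 − 48.069 = 48.691 kPa.
Final effective stress: σ'_f = 48.691 + 70.8 = 119.49 kPa.
σ'_f = 119.49 > σ'_p = 107 kPa, so the stress path crosses the preconsolidation pressure — recompression up to σ'_p, then virgin compression beyond:
S_c = H/(1+e₀)·[C_r·log₁₀(σ'_p/σ'_0) + C_c·log₁₀(σ'_f/σ'_p)]
    = 3.2/2.04 × [0.073×log₁₀(107/48.691) + 0.39×log₁₀(119.49/107)]
    = 1.5686 × [0.024961 + 0.0187] = 0.06849 m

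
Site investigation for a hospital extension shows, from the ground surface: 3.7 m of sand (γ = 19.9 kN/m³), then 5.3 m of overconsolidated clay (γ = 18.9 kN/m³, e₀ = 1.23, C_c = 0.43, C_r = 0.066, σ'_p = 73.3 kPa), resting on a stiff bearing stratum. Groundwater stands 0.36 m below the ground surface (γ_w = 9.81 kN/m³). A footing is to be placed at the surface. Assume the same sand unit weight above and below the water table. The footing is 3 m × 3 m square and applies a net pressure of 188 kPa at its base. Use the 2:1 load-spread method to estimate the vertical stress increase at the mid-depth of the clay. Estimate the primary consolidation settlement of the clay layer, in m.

Mid-depth of clay below the ground surface: z = 3.7 + 5.3/2 = 6.35 m.
Total vertical stress at mid-clay: σ_v = 19.9×3.7 + 18.9×2.65 = 123.71 kPa.
Pore pressure: u = 9.81×(6.35 − 0.36) = 58.762 kPa.
Initial effective stress: σ'_0 = σ_v − u = 123.71 − 58.762 = 64.948 kPa.
Stress increase at mid-clay by the 2:1 spreading method:
Δσ = qBL/((B+z)(L+z)) = 188×3×3/((3+6.35)(3+6.35)) = 19.354 kPa
Final effective stress: σ'_f = 64.948 + 19.354 = 84.302 kPa.
σ'_f = 84.302 > σ'_p = 73.3 kPa, so the stress path crosses the preconsolidation pressure — recompression up to σ'_p, then virgin compression beyond:
S_c = H/(1+e₀)·[C_r·log₁₀(σ'_p/σ'_0) + C_c·log₁₀(σ'_f/σ'_p)]
    = 5.3/2.23 × [0.066×log₁₀(73.3/64.948) + 0.43×log₁₀(84.302/73.3)]
    = 2.3767 × [0.0034675 + 0.026116] = 0.07031 m

S_c ≈ 0.0703 m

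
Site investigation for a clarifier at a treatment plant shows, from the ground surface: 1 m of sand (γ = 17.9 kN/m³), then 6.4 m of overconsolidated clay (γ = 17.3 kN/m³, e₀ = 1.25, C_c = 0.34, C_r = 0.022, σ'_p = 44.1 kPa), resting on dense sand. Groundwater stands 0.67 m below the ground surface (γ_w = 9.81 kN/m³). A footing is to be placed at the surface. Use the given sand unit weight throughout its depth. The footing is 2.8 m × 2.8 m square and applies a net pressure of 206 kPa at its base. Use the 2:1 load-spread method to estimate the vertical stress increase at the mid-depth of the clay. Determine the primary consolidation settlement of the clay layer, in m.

Mid-depth of clay below the ground surface: z = 1 + 6.4/2 = 4.2 m.
Total vertical stress at mid-clay: σ_v = 17.9×1 + 17.3×3.2 = 73.26 kPa.
Pore pressure: u = 9.81×(4.2 − 0.67) = 34.629 kPa.
Initial effective stress: σ'_0 = σ_v − u = 73.26 − 34.629 = 38.631 kPa.
Stress increase at mid-clay by the 2:1 spreading method:
Δσ = qBL/((B+z)(L+z)) = 206×2.8×2.8/((2.8+4.2)(2.8+4.2)) = 32.96 kPa
Final effective stress: σ'_f = 38.631 + 32.96 = 71.591 kPa.
σ'_f = 71.591 > σ'_p = 44.1 kPa, so the stress path crosses the preconsolidation pressure — recompression up to σ'_p, then virgin compression beyond:
S_c = H/(1+e₀)·[C_r·log₁₀(σ'_p/σ'_0) + C_c·log₁₀(σ'_f/σ'_p)]
    = 6.4/2.25 × [0.022×log₁₀(44.1/38.631) + 0.34×log₁₀(71.591/44.1)]
    = 2.8444 × [0.0012651 + 0.071543] = 0.2071 m

S_c ≈ 0.207 m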